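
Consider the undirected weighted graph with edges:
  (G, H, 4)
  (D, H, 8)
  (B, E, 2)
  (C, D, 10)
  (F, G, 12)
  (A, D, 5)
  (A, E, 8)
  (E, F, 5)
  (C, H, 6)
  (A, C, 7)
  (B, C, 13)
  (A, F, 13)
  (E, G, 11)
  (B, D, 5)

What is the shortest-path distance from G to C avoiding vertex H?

A few of the G→C routes:
G-E-A-C: 11 + 8 + 7 = 26
G-E-B-C: 11 + 2 + 13 = 26
G-E-B-D-C: 11 + 2 + 5 + 10 = 28
Best route has total 26.

26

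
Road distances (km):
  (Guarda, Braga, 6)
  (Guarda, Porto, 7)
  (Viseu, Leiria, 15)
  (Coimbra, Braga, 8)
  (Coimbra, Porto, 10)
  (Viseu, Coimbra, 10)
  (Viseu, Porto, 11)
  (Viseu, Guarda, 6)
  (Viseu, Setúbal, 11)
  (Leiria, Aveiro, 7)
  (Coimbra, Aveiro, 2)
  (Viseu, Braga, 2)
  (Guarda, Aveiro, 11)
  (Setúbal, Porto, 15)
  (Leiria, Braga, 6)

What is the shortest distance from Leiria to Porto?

19

Some routes from Leiria to Porto:
Leiria-Braga-Viseu-Guarda-Porto: 6 + 2 + 6 + 7 = 21
Leiria-Aveiro-Coimbra-Porto: 7 + 2 + 10 = 19
Leiria-Braga-Guarda-Porto: 6 + 6 + 7 = 19
Leiria-Braga-Viseu-Porto: 6 + 2 + 11 = 19
Best route has total 19 km.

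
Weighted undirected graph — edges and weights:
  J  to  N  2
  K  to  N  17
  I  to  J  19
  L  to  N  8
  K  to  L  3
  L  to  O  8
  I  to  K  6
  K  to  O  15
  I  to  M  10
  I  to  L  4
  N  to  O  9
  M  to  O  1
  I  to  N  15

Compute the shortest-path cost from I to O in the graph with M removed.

Comparing a few candidate routes:
I -> K -> L -> O: 6 + 3 + 8 = 17
I -> L -> N -> O: 4 + 8 + 9 = 21
I -> K -> O: 6 + 15 = 21
I -> L -> O: 4 + 8 = 12
The minimum is 12.

12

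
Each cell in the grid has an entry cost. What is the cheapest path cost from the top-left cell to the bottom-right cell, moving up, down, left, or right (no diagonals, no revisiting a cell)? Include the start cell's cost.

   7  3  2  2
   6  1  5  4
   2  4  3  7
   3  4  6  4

28

Take [0,0] -> [0,1] -> [1,1] -> [2,1] -> [2,2] -> [3,2] -> [3,3] for a total of 7 + 3 + 1 + 4 + 3 + 6 + 4 = 28.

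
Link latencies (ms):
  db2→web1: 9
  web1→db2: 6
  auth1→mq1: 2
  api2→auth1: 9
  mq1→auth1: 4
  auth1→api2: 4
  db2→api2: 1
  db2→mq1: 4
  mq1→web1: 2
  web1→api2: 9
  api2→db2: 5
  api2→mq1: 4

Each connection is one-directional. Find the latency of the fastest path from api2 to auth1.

8

Routes from api2 to auth1:
api2→auth1: 9
api2→db2→mq1→auth1: 5 + 4 + 4 = 13
api2→mq1→auth1: 4 + 4 = 8
Shortest: 8 ms.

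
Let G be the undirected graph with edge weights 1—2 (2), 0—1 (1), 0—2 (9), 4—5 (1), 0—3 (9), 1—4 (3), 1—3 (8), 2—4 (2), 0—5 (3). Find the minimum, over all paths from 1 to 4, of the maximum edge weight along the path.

Some routes from 1 to 4:
1 - 0 - 2 - 4: max(1, 9, 2) = 9
1 - 0 - 5 - 4: max(1, 3, 1) = 3
1 - 2 - 4: max(2, 2) = 2
1 - 4: max(3) = 3
The minimum achievable maximum is 2.

2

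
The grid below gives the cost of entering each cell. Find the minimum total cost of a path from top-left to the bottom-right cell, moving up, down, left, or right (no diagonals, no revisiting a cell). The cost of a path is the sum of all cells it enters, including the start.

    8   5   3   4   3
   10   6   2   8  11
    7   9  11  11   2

36

Best path: r0c0→r0c1→r0c2→r0c3→r0c4→r1c4→r2c4
Cost: 8 + 5 + 3 + 4 + 3 + 11 + 2 = 36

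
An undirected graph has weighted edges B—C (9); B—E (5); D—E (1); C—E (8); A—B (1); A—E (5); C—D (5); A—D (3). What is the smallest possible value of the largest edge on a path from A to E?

3

Checking several routes:
A -> D -> C -> E: max(3, 5, 8) = 8
A -> B -> E: max(1, 5) = 5
A -> E: max(5) = 5
A -> D -> E: max(3, 1) = 3
The minimum achievable maximum is 3.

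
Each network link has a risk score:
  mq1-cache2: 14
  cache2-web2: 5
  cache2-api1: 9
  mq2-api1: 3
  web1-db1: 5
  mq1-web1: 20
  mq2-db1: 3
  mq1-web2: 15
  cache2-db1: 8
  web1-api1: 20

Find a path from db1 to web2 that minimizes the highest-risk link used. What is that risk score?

8

Checking several routes:
db1-mq2-api1-cache2-mq1-web2: max(3, 3, 9, 14, 15) = 15
db1-cache2-mq1-web2: max(8, 14, 15) = 15
db1-mq2-api1-cache2-web2: max(3, 3, 9, 5) = 9
db1-cache2-web2: max(8, 5) = 8
db1-cache2-api1-web1-mq1-web2: max(8, 9, 20, 20, 15) = 20
Smallest bottleneck: 8.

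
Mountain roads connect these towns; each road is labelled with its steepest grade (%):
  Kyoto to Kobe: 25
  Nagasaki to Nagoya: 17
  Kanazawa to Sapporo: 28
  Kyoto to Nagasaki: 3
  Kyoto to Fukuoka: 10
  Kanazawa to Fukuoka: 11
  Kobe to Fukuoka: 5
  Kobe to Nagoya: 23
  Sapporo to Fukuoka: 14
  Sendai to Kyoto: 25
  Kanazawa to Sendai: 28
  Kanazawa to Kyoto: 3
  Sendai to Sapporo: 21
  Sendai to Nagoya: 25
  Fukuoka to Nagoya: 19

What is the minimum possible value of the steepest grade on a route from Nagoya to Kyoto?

17

Comparing a few candidate routes:
Nagoya→Nagasaki→Kyoto: max(17, 3) = 17
Nagoya→Fukuoka→Kanazawa→Kyoto: max(19, 11, 3) = 19
Nagoya→Kobe→Fukuoka→Kanazawa→Kyoto: max(23, 5, 11, 3) = 23
Nagoya→Kobe→Fukuoka→Kyoto: max(23, 5, 10) = 23
Nagoya→Kobe→Kyoto: max(23, 25) = 25
Nagoya→Fukuoka→Kyoto: max(19, 10) = 19
The minimum achievable maximum is 17%.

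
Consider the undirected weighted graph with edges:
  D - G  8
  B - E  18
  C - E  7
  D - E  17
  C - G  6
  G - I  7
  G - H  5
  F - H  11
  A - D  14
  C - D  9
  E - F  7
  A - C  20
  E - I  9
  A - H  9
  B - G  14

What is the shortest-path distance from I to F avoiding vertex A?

A few of the I→F routes:
I - G - D - C - E - F: 7 + 8 + 9 + 7 + 7 = 38
I - E - F: 9 + 7 = 16
I - G - H - F: 7 + 5 + 11 = 23
I - G - C - E - F: 7 + 6 + 7 + 7 = 27
Best route has total 16.

16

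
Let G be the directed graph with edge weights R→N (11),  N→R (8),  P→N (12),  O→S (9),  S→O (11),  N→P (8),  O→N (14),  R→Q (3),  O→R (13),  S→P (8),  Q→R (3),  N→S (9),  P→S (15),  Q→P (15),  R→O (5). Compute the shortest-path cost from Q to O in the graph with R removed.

Candidate routes:
Q - P - N - S - O: 15 + 12 + 9 + 11 = 47
Q - P - S - O: 15 + 15 + 11 = 41
The minimum is 41.

41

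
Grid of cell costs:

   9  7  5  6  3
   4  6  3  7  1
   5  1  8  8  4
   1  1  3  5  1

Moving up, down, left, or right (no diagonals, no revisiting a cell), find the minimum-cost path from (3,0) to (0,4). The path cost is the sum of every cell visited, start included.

Cheapest: r3c0 → r3c1 → r3c2 → r3c3 → r3c4 → r2c4 → r1c4 → r0c4
  1 + 1 + 3 + 5 + 1 + 4 + 1 + 3 = 19

19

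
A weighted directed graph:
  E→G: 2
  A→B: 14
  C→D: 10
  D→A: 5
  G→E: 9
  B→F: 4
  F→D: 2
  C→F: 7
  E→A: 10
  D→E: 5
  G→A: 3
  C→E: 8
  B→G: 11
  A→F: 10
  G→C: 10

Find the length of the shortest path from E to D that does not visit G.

Routes from E to D avoiding G:
E-A-F-D: 10 + 10 + 2 = 22
E-A-B-F-D: 10 + 14 + 4 + 2 = 30
The minimum is 22.

22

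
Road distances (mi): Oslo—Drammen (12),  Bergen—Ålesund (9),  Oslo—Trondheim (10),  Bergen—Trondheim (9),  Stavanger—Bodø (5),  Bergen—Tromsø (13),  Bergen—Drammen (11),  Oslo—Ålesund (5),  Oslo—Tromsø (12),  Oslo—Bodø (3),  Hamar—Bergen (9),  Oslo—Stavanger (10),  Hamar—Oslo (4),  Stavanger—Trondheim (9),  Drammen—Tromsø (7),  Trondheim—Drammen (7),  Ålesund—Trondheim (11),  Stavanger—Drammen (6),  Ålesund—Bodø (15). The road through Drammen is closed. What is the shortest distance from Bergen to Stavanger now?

18

Checking several routes:
Bergen-Ålesund-Oslo-Bodø-Stavanger: 9 + 5 + 3 + 5 = 22
Bergen-Trondheim-Stavanger: 9 + 9 = 18
Bergen-Hamar-Oslo-Bodø-Stavanger: 9 + 4 + 3 + 5 = 21
The minimum is 18 mi.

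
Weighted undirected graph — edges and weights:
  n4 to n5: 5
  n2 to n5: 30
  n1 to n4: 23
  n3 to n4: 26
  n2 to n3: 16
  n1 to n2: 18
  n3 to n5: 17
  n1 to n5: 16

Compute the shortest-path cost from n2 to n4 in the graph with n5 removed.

Candidate routes:
n2-n3-n4: 16 + 26 = 42
n2-n1-n4: 18 + 23 = 41
The minimum is 41.

41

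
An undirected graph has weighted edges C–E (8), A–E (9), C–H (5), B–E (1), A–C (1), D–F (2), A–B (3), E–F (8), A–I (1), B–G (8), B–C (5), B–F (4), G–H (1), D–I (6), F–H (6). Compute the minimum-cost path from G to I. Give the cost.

Checking several routes:
G - H - C - A - I: 1 + 5 + 1 + 1 = 8
G - H - F - D - I: 1 + 6 + 2 + 6 = 15
G - H - C - B - A - I: 1 + 5 + 5 + 3 + 1 = 15
G - B - A - I: 8 + 3 + 1 = 12
G - H - F - B - A - I: 1 + 6 + 4 + 3 + 1 = 15
Best route has total 8.

8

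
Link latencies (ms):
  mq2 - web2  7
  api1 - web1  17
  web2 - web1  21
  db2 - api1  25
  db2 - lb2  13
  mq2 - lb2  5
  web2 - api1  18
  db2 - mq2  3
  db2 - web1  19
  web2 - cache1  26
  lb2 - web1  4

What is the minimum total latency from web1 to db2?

Comparing a few candidate routes:
web1-lb2-db2: 4 + 13 = 17
web1-lb2-mq2-db2: 4 + 5 + 3 = 12
web1-api1-db2: 17 + 25 = 42
web1-web2-mq2-db2: 21 + 7 + 3 = 31
web1-db2: 19
Best route has total 12 ms.

12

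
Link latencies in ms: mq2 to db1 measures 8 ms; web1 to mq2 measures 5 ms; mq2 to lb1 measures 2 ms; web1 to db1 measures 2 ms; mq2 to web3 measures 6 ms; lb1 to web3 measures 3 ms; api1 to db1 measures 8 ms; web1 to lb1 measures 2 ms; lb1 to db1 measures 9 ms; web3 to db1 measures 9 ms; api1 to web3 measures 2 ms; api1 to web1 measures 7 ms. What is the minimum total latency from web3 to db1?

Checking several routes:
web3 -> api1 -> web1 -> db1: 2 + 7 + 2 = 11
web3 -> api1 -> db1: 2 + 8 = 10
web3 -> lb1 -> web1 -> db1: 3 + 2 + 2 = 7
web3 -> db1: 9
web3 -> lb1 -> db1: 3 + 9 = 12
web3 -> lb1 -> mq2 -> web1 -> db1: 3 + 2 + 5 + 2 = 12
Best route has total 7 ms.

7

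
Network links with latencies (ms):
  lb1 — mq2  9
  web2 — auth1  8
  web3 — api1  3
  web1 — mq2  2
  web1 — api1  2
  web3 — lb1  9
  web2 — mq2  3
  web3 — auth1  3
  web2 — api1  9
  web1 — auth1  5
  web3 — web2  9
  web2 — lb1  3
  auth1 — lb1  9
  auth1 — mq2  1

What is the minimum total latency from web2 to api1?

Comparing a few candidate routes:
web2 - mq2 - web1 - api1: 3 + 2 + 2 = 7
web2 - mq2 - auth1 - web1 - api1: 3 + 1 + 5 + 2 = 11
web2 - web3 - api1: 9 + 3 = 12
web2 - api1: 9
web2 - auth1 - mq2 - web1 - api1: 8 + 1 + 2 + 2 = 13
web2 - mq2 - auth1 - web3 - api1: 3 + 1 + 3 + 3 = 10
Shortest: 7 ms.

7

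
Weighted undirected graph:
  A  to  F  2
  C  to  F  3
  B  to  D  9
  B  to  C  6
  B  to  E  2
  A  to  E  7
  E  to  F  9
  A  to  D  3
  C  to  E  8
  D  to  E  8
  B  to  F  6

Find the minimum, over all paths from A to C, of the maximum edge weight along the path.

3

Checking several routes:
A-E-B-F-C: max(7, 2, 6, 3) = 7
A-E-B-C: max(7, 2, 6) = 7
A-F-C: max(2, 3) = 3
A-E-C: max(7, 8) = 8
A-F-B-C: max(2, 6, 6) = 6
Best route has worst link 3.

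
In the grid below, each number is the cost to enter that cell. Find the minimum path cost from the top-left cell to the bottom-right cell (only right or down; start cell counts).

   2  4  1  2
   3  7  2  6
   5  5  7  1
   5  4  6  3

19

One optimal route is [0,0] [0,1] [0,2] [0,3] [1,3] [2,3] [3,3].
Its cost is 2 + 4 + 1 + 2 + 6 + 1 + 3 = 19.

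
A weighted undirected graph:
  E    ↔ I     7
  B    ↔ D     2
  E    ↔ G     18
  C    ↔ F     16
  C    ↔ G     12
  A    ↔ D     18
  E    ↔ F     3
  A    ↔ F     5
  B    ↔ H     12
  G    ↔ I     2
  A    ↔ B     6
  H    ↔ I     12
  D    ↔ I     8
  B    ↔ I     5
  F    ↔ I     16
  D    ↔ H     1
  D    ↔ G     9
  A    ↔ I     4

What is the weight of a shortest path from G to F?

Some routes from G to F:
G-I-F: 2 + 16 = 18
G-I-E-F: 2 + 7 + 3 = 12
G-I-A-F: 2 + 4 + 5 = 11
Best route has total 11.

11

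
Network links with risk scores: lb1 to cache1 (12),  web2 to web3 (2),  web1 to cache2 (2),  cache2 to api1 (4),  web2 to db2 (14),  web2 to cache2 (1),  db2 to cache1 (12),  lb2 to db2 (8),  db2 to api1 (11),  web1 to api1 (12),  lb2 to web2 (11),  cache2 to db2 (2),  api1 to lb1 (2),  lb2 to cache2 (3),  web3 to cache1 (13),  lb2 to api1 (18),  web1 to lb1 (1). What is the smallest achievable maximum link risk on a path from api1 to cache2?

Comparing a few candidate routes:
api1-lb1-cache1-db2-cache2: max(2, 12, 12, 2) = 12
api1-db2-cache2: max(11, 2) = 11
api1-db2-lb2-cache2: max(11, 8, 3) = 11
api1-cache2: max(4) = 4
api1-lb1-web1-cache2: max(2, 1, 2) = 2
api1-db2-lb2-web2-cache2: max(11, 8, 11, 1) = 11
Best route has worst link 2.

2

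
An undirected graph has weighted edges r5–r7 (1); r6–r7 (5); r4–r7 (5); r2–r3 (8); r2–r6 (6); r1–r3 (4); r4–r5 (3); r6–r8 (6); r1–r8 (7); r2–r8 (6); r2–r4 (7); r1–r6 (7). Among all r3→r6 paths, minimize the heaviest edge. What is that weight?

7

A few of the r3→r6 routes:
r3 -> r1 -> r8 -> r2 -> r4 -> r5 -> r7 -> r6: max(4, 7, 6, 7, 3, 1, 5) = 7
r3 -> r1 -> r8 -> r2 -> r4 -> r7 -> r6: max(4, 7, 6, 7, 5, 5) = 7
r3 -> r1 -> r8 -> r2 -> r6: max(4, 7, 6, 6) = 7
r3 -> r1 -> r6: max(4, 7) = 7
r3 -> r1 -> r8 -> r6: max(4, 7, 6) = 7
Best route has worst link 7.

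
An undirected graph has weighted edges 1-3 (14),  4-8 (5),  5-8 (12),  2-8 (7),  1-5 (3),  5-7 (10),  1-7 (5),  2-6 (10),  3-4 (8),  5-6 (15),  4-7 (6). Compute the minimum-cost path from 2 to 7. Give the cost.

18

Comparing a few candidate routes:
2 -> 8 -> 5 -> 1 -> 7: 7 + 12 + 3 + 5 = 27
2 -> 8 -> 5 -> 7: 7 + 12 + 10 = 29
2 -> 8 -> 4 -> 7: 7 + 5 + 6 = 18
Shortest: 18.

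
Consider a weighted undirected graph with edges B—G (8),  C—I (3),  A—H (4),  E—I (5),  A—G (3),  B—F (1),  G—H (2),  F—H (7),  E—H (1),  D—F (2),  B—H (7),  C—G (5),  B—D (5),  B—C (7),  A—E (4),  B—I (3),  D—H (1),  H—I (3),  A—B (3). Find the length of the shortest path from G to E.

3

Some routes from G to E:
G-A-H-E: 3 + 4 + 1 = 8
G-H-I-E: 2 + 3 + 5 = 10
G-H-A-E: 2 + 4 + 4 = 10
G-A-E: 3 + 4 = 7
G-H-E: 2 + 1 = 3
Shortest: 3.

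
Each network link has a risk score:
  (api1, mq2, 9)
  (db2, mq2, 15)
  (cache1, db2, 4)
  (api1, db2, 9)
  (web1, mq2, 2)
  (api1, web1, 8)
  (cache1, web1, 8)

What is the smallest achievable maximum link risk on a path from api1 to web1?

A few of the api1→web1 routes:
api1 → mq2 → db2 → cache1 → web1: max(9, 15, 4, 8) = 15
api1 → mq2 → web1: max(9, 2) = 9
api1 → web1: max(8) = 8
api1 → db2 → cache1 → web1: max(9, 4, 8) = 9
The minimum achievable maximum is 8.

8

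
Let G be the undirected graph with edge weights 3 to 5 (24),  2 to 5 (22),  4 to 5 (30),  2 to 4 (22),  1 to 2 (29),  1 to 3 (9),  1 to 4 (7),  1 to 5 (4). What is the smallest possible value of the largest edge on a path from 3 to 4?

Some routes from 3 to 4:
3 -> 1 -> 5 -> 2 -> 4: max(9, 4, 22, 22) = 22
3 -> 1 -> 2 -> 4: max(9, 29, 22) = 29
3 -> 5 -> 2 -> 4: max(24, 22, 22) = 24
3 -> 5 -> 1 -> 4: max(24, 4, 7) = 24
3 -> 1 -> 4: max(9, 7) = 9
Best route has worst link 9.

9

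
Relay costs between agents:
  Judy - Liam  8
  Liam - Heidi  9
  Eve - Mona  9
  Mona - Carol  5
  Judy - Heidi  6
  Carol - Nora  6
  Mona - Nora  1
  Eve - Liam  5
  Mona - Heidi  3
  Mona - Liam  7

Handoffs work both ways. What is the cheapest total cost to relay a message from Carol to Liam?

12

A few of the Carol→Liam routes:
Carol → Nora → Mona → Liam: 6 + 1 + 7 = 14
Carol → Mona → Liam: 5 + 7 = 12
Carol → Mona → Heidi → Liam: 5 + 3 + 9 = 17
Carol → Nora → Mona → Eve → Liam: 6 + 1 + 9 + 5 = 21
Carol → Mona → Eve → Liam: 5 + 9 + 5 = 19
Carol → Nora → Mona → Heidi → Liam: 6 + 1 + 3 + 9 = 19
Shortest: 12.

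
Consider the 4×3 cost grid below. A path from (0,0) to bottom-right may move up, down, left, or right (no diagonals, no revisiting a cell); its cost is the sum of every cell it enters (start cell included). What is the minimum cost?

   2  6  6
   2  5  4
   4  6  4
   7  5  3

Best path: (0,0) → (1,0) → (1,1) → (1,2) → (2,2) → (3,2)
Cost: 2 + 2 + 5 + 4 + 4 + 3 = 20

20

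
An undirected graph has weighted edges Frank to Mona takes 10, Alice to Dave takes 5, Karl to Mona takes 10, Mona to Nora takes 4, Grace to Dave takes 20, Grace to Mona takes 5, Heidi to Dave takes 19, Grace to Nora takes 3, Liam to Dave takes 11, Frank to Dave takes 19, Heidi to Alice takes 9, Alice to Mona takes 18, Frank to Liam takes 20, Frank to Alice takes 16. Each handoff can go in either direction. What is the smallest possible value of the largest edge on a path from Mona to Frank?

Comparing a few candidate routes:
Mona→Alice→Frank: max(18, 16) = 18
Mona→Alice→Heidi→Dave→Frank: max(18, 9, 19, 19) = 19
Mona→Frank: max(10) = 10
Mona→Alice→Dave→Frank: max(18, 5, 19) = 19
The minimum achievable maximum is 10.

10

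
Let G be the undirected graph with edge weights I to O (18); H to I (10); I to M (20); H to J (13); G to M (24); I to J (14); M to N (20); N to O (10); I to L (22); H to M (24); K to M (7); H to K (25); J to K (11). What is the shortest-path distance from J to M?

Checking several routes:
J -> K -> M: 11 + 7 = 18
J -> H -> M: 13 + 24 = 37
J -> H -> I -> M: 13 + 10 + 20 = 43
J -> I -> M: 14 + 20 = 34
The minimum is 18.

18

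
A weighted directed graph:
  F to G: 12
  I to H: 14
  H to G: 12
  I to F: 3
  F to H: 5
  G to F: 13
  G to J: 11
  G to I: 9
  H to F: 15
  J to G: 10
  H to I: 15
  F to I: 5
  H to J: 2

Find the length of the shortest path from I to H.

8

Candidate routes:
I→F→H: 3 + 5 = 8
I→H: 14
Best route has total 8.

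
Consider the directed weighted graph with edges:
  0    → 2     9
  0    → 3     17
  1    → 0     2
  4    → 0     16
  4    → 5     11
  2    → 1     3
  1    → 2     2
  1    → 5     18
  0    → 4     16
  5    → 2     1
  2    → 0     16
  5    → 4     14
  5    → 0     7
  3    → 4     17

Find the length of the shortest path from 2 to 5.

21

Candidate routes:
2 → 1 → 5: 3 + 18 = 21
2 → 1 → 0 → 4 → 5: 3 + 2 + 16 + 11 = 32
2 → 1 → 0 → 3 → 4 → 5: 3 + 2 + 17 + 17 + 11 = 50
2 → 0 → 4 → 5: 16 + 16 + 11 = 43
2 → 0 → 3 → 4 → 5: 16 + 17 + 17 + 11 = 61
Best route has total 21.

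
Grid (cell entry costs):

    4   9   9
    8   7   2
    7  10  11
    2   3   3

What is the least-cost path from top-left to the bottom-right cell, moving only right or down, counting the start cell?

One optimal route is r0c0→r1c0→r2c0→r3c0→r3c1→r3c2.
Its cost is 4 + 8 + 7 + 2 + 3 + 3 = 27.

27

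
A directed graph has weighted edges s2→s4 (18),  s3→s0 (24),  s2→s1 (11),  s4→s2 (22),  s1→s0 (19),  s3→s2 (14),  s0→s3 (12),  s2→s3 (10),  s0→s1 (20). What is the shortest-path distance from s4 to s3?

32

Paths from s4 to s3:
s4 → s2 → s1 → s0 → s3: 22 + 11 + 19 + 12 = 64
s4 → s2 → s3: 22 + 10 = 32
Shortest: 32.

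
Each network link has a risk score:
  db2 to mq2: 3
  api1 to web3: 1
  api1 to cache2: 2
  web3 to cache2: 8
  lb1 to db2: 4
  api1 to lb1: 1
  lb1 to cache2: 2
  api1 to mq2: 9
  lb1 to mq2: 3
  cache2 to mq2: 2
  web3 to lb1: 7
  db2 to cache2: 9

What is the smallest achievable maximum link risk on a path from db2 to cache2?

3

Some routes from db2 to cache2:
db2→lb1→api1→cache2: max(4, 1, 2) = 4
db2→lb1→cache2: max(4, 2) = 4
db2→mq2→lb1→cache2: max(3, 3, 2) = 3
db2→mq2→lb1→api1→cache2: max(3, 3, 1, 2) = 3
db2→lb1→mq2→cache2: max(4, 3, 2) = 4
db2→mq2→cache2: max(3, 2) = 3
The minimum achievable maximum is 3.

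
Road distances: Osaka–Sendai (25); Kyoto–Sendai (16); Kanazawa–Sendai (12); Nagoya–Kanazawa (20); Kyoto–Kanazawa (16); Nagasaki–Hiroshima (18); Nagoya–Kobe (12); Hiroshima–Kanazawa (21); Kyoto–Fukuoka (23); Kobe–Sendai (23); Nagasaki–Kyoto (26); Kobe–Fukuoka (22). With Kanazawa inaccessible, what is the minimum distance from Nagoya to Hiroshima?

95

Candidate routes:
Nagoya - Kobe - Fukuoka - Kyoto - Nagasaki - Hiroshima: 12 + 22 + 23 + 26 + 18 = 101
Nagoya - Kobe - Sendai - Kyoto - Nagasaki - Hiroshima: 12 + 23 + 16 + 26 + 18 = 95
The minimum is 95.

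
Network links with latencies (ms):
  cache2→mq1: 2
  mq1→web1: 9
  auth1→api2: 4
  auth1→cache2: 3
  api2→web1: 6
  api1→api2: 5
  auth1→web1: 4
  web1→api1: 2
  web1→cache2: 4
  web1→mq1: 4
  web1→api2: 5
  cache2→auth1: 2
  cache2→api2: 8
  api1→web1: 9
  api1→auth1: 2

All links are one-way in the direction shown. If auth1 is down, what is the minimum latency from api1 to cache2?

13

Paths from api1 to cache2 avoiding auth1:
api1-web1-cache2: 9 + 4 = 13
api1-api2-web1-cache2: 5 + 6 + 4 = 15
Best route has total 13 ms.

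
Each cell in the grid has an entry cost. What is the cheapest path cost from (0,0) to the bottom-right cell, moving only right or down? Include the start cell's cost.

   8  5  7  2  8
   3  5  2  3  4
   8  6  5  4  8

Best path: [0,0]→[1,0]→[1,1]→[1,2]→[1,3]→[1,4]→[2,4]
Cost: 8 + 3 + 5 + 2 + 3 + 4 + 8 = 33
For comparison, the top-then-right route costs 42.

33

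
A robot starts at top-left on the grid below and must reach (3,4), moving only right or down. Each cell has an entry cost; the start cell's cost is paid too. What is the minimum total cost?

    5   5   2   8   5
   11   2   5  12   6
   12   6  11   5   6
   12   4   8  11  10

Best path: r0c0 r0c1 r0c2 r0c3 r0c4 r1c4 r2c4 r3c4
Cost: 5 + 5 + 2 + 8 + 5 + 6 + 6 + 10 = 47

47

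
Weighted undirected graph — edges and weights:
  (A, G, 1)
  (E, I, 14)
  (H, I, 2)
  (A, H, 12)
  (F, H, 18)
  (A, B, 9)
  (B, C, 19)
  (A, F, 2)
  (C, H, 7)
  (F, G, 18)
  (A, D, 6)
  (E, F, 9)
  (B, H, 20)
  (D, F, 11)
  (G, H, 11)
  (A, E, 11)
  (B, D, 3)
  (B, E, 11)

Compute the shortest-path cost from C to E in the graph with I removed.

Some routes from C to E avoiding I:
C -> H -> A -> E: 7 + 12 + 11 = 30
C -> H -> G -> A -> E: 7 + 11 + 1 + 11 = 30
C -> H -> A -> F -> E: 7 + 12 + 2 + 9 = 30
C -> B -> E: 19 + 11 = 30
Shortest: 30.

30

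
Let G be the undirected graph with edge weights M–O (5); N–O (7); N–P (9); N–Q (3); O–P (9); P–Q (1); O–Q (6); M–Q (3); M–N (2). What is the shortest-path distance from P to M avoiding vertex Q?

11

Routes from P to M avoiding Q:
P→N→O→M: 9 + 7 + 5 = 21
P→N→M: 9 + 2 = 11
P→O→M: 9 + 5 = 14
P→O→N→M: 9 + 7 + 2 = 18
Shortest: 11.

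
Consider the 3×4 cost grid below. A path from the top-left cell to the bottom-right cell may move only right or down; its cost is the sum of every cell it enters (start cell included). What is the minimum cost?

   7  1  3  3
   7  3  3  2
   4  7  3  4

One optimal route is (0,0) → (0,1) → (0,2) → (0,3) → (1,3) → (2,3).
Its cost is 7 + 1 + 3 + 3 + 2 + 4 = 20.

20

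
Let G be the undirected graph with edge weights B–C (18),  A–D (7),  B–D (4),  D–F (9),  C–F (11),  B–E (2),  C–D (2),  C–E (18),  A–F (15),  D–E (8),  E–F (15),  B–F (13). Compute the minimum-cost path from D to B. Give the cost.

Some routes from D to B:
D -> B: 4
D -> C -> E -> B: 2 + 18 + 2 = 22
D -> E -> B: 8 + 2 = 10
D -> C -> B: 2 + 18 = 20
D -> F -> B: 9 + 13 = 22
Best route has total 4.

4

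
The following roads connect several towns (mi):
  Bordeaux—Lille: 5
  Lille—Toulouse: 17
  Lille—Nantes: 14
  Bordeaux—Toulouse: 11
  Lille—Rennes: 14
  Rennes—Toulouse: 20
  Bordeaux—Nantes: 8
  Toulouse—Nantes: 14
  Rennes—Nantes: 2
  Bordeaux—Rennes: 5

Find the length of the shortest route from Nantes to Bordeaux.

Comparing a few candidate routes:
Nantes-Rennes-Lille-Bordeaux: 2 + 14 + 5 = 21
Nantes-Rennes-Bordeaux: 2 + 5 = 7
Nantes-Bordeaux: 8
Nantes-Lille-Bordeaux: 14 + 5 = 19
Shortest: 7 mi.

7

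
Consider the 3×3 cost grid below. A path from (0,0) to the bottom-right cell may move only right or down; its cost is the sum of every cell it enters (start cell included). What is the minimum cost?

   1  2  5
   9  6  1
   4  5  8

Cheapest: (0,0)→(0,1)→(0,2)→(1,2)→(2,2)
  1 + 2 + 5 + 1 + 8 = 17

17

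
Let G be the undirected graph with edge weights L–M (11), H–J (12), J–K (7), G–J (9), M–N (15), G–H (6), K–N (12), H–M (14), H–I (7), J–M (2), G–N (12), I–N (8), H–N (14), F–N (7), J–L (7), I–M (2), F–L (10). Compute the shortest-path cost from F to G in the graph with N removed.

Some routes from F to G avoiding N:
F -> L -> J -> G: 10 + 7 + 9 = 26
F -> L -> M -> J -> G: 10 + 11 + 2 + 9 = 32
F -> L -> J -> M -> I -> H -> G: 10 + 7 + 2 + 2 + 7 + 6 = 34
Best route has total 26.

26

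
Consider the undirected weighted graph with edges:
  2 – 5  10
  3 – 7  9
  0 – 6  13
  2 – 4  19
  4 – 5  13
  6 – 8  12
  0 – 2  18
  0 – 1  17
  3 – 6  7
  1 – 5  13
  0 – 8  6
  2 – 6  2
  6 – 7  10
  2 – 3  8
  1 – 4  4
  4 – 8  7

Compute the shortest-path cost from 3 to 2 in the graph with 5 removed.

8

Some routes from 3 to 2 avoiding 5:
3 - 6 - 0 - 2: 7 + 13 + 18 = 38
3 - 6 - 8 - 0 - 2: 7 + 12 + 6 + 18 = 43
3 - 7 - 6 - 2: 9 + 10 + 2 = 21
3 - 6 - 2: 7 + 2 = 9
3 - 2: 8
The minimum is 8.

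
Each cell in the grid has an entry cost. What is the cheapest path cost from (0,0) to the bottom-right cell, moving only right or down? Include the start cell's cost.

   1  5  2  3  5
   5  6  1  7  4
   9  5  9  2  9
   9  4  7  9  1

28

One optimal route is (0,0)→(0,1)→(0,2)→(1,2)→(1,3)→(2,3)→(2,4)→(3,4).
Its cost is 1 + 5 + 2 + 1 + 7 + 2 + 9 + 1 = 28.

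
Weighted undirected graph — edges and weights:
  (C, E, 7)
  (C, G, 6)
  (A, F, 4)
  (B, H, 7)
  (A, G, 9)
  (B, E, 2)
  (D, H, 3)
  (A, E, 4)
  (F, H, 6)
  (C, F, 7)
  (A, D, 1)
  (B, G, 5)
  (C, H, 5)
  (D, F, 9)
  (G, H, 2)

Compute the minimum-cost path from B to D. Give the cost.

A few of the B→D routes:
B→G→H→D: 5 + 2 + 3 = 10
B→G→A→D: 5 + 9 + 1 = 15
B→H→D: 7 + 3 = 10
B→E→A→D: 2 + 4 + 1 = 7
The minimum is 7.

7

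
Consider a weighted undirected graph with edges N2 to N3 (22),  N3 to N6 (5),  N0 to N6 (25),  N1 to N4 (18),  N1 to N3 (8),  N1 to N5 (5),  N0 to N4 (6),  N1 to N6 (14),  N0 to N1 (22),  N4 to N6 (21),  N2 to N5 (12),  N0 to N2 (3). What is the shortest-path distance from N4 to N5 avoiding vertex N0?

Some routes from N4 to N5 avoiding N0:
N4→N6→N1→N5: 21 + 14 + 5 = 40
N4→N6→N3→N1→N5: 21 + 5 + 8 + 5 = 39
N4→N1→N5: 18 + 5 = 23
The minimum is 23.

23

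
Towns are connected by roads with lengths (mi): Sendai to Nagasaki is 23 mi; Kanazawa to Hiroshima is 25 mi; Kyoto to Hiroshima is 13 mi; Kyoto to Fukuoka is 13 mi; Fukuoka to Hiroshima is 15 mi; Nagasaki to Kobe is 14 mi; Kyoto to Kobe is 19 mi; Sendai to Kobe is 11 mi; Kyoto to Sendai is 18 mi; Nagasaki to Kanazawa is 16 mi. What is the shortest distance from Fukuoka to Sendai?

31

A few of the Fukuoka→Sendai routes:
Fukuoka -> Kyoto -> Kobe -> Nagasaki -> Sendai: 13 + 19 + 14 + 23 = 69
Fukuoka -> Hiroshima -> Kyoto -> Sendai: 15 + 13 + 18 = 46
Fukuoka -> Kyoto -> Kobe -> Sendai: 13 + 19 + 11 = 43
Fukuoka -> Hiroshima -> Kyoto -> Kobe -> Sendai: 15 + 13 + 19 + 11 = 58
Fukuoka -> Hiroshima -> Kanazawa -> Nagasaki -> Sendai: 15 + 25 + 16 + 23 = 79
Fukuoka -> Kyoto -> Sendai: 13 + 18 = 31
Shortest: 31 mi.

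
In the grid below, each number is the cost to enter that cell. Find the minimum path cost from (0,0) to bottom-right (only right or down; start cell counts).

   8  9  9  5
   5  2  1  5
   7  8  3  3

22

Take [0,0] -> [1,0] -> [1,1] -> [1,2] -> [2,2] -> [2,3] for a total of 8 + 5 + 2 + 1 + 3 + 3 = 22.
(Top row then right column would cost 39.)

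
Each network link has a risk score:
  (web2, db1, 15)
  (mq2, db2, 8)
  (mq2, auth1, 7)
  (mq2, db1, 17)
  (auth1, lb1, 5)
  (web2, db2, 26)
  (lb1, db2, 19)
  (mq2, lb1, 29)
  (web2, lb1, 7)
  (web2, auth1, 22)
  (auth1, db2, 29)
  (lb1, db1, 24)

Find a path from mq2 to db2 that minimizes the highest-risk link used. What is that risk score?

Some routes from mq2 to db2:
mq2 → auth1 → lb1 → db2: max(7, 5, 19) = 19
mq2 → auth1 → web2 → lb1 → db2: max(7, 22, 7, 19) = 22
mq2 → db1 → web2 → lb1 → db2: max(17, 15, 7, 19) = 19
mq2 → db1 → web2 → auth1 → lb1 → db2: max(17, 15, 22, 5, 19) = 22
mq2 → db2: max(8) = 8
The minimum achievable maximum is 8.

8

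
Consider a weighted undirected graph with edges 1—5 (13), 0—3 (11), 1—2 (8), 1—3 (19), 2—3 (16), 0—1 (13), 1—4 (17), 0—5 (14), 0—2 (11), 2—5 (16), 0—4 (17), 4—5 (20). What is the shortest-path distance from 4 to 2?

Comparing a few candidate routes:
4 -> 0 -> 1 -> 2: 17 + 13 + 8 = 38
4 -> 5 -> 1 -> 2: 20 + 13 + 8 = 41
4 -> 1 -> 0 -> 2: 17 + 13 + 11 = 41
4 -> 5 -> 2: 20 + 16 = 36
4 -> 1 -> 2: 17 + 8 = 25
4 -> 0 -> 2: 17 + 11 = 28
The minimum is 25.

25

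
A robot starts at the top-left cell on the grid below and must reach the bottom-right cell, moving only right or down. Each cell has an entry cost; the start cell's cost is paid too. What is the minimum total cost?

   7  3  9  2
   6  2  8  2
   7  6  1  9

28

Best path: [0,0]→[0,1]→[1,1]→[2,1]→[2,2]→[2,3]
Cost: 7 + 3 + 2 + 6 + 1 + 9 = 28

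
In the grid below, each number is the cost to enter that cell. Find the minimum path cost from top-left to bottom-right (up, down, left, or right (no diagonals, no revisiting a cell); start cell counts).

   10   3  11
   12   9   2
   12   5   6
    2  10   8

38

Best path: (0,0)→(0,1)→(1,1)→(1,2)→(2,2)→(3,2)
Cost: 10 + 3 + 9 + 2 + 6 + 8 = 38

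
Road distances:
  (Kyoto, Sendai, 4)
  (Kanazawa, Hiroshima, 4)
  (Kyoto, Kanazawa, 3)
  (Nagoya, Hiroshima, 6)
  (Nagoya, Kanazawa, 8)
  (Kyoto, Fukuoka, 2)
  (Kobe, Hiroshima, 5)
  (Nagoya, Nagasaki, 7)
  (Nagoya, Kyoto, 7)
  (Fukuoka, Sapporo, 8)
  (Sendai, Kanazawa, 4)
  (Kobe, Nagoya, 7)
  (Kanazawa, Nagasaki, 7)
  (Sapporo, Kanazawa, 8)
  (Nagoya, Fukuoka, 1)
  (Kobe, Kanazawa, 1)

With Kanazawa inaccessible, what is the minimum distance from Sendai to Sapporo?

Candidate routes:
Sendai → Kyoto → Nagoya → Fukuoka → Sapporo: 4 + 7 + 1 + 8 = 20
Sendai → Kyoto → Fukuoka → Sapporo: 4 + 2 + 8 = 14
The minimum is 14.

14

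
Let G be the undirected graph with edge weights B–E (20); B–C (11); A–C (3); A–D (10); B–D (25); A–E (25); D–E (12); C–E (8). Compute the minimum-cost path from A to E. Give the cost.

Some routes from A to E:
A-C-E: 3 + 8 = 11
A-C-B-D-E: 3 + 11 + 25 + 12 = 51
A-D-E: 10 + 12 = 22
A-C-B-E: 3 + 11 + 20 = 34
A-D-B-C-E: 10 + 25 + 11 + 8 = 54
A-E: 25
The minimum is 11.

11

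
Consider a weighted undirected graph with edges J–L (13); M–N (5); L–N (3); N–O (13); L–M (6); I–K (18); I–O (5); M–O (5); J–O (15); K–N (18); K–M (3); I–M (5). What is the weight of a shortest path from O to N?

A few of the O→N routes:
O-I-M-N: 5 + 5 + 5 = 15
O-N: 13
O-M-N: 5 + 5 = 10
O-M-L-N: 5 + 6 + 3 = 14
O-I-M-L-N: 5 + 5 + 6 + 3 = 19
Shortest: 10.

10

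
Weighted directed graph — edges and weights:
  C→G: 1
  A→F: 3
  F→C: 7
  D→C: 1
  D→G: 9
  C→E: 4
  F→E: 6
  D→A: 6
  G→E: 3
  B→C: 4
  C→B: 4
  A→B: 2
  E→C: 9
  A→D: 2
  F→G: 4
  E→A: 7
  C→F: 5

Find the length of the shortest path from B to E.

8

Routes from B to E:
B → C → G → E: 4 + 1 + 3 = 8
B → C → E: 4 + 4 = 8
B → C → F → G → E: 4 + 5 + 4 + 3 = 16
B → C → F → E: 4 + 5 + 6 = 15
Best route has total 8.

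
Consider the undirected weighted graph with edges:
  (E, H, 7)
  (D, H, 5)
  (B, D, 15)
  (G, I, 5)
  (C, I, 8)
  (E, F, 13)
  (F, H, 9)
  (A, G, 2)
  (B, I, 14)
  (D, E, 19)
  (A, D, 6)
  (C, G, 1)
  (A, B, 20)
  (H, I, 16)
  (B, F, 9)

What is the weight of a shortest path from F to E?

Comparing a few candidate routes:
F -> E: 13
F -> B -> D -> H -> E: 9 + 15 + 5 + 7 = 36
F -> H -> D -> E: 9 + 5 + 19 = 33
F -> B -> D -> E: 9 + 15 + 19 = 43
F -> H -> E: 9 + 7 = 16
Shortest: 13.

13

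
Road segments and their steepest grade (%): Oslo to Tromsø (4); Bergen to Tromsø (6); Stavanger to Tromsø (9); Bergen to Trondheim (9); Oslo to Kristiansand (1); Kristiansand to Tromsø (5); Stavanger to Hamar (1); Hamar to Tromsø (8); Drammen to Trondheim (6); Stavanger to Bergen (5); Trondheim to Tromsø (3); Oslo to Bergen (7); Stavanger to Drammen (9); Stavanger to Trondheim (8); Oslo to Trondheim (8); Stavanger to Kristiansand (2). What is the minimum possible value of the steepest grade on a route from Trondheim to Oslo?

A few of the Trondheim→Oslo routes:
Trondheim→Tromsø→Bergen→Stavanger→Kristiansand→Oslo: max(3, 6, 5, 2, 1) = 6
Trondheim→Tromsø→Oslo: max(3, 4) = 4
Trondheim→Tromsø→Kristiansand→Stavanger→Bergen→Oslo: max(3, 5, 2, 5, 7) = 7
Trondheim→Tromsø→Kristiansand→Oslo: max(3, 5, 1) = 5
Best route has worst link 4%.

4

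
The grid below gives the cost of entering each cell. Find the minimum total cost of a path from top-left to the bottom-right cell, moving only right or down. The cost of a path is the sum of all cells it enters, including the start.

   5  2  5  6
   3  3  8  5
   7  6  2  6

Best path: [0,0] [0,1] [1,1] [2,1] [2,2] [2,3]
Cost: 5 + 2 + 3 + 6 + 2 + 6 = 24
(Top row then right column would cost 29.)

24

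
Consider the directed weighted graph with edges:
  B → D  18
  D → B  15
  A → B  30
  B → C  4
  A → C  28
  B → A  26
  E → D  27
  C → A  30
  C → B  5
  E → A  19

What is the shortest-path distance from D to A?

41

Paths from D to A:
D - B - A: 15 + 26 = 41
D - B - C - A: 15 + 4 + 30 = 49
The minimum is 41.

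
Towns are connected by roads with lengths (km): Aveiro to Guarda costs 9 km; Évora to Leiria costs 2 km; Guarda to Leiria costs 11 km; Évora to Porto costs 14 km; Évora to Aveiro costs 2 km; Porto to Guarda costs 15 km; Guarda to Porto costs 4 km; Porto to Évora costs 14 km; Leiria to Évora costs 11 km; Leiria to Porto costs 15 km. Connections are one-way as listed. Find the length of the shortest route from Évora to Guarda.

Paths from Évora to Guarda:
Évora → Aveiro → Guarda: 2 + 9 = 11
Évora → Leiria → Porto → Guarda: 2 + 15 + 15 = 32
Évora → Porto → Guarda: 14 + 15 = 29
Best route has total 11 km.

11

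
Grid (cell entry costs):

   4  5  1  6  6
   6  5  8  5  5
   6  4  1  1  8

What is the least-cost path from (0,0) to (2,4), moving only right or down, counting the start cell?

28

Cheapest: r0c0 -> r0c1 -> r0c2 -> r1c2 -> r2c2 -> r2c3 -> r2c4
  4 + 5 + 1 + 8 + 1 + 1 + 8 = 28
For comparison, the top-then-right route costs 35.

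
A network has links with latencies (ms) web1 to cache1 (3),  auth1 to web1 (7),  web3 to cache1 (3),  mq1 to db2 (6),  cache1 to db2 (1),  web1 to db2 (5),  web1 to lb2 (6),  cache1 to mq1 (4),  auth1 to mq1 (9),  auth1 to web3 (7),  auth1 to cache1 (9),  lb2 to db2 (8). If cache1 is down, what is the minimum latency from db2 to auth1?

Routes from db2 to auth1 avoiding cache1:
db2→lb2→web1→auth1: 8 + 6 + 7 = 21
db2→mq1→auth1: 6 + 9 = 15
db2→web1→auth1: 5 + 7 = 12
The minimum is 12 ms.

12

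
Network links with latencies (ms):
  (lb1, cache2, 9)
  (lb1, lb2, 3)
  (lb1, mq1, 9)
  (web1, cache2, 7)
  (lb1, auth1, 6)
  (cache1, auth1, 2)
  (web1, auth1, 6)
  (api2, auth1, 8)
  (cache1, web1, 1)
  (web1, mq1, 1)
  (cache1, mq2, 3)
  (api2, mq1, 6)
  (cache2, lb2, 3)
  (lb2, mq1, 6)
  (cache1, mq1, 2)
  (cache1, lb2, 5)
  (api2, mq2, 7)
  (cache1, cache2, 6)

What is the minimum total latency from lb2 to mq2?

Some routes from lb2 to mq2:
lb2→cache2→cache1→mq2: 3 + 6 + 3 = 12
lb2→cache1→mq2: 5 + 3 = 8
lb2→mq1→web1→cache1→mq2: 6 + 1 + 1 + 3 = 11
lb2→lb1→auth1→cache1→mq2: 3 + 6 + 2 + 3 = 14
lb2→mq1→cache1→mq2: 6 + 2 + 3 = 11
The minimum is 8 ms.

8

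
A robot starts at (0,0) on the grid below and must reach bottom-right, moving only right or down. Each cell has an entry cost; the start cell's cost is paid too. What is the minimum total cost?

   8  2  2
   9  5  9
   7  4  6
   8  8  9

Cheapest: [0,0]→[0,1]→[1,1]→[2,1]→[2,2]→[3,2]
  8 + 2 + 5 + 4 + 6 + 9 = 34

34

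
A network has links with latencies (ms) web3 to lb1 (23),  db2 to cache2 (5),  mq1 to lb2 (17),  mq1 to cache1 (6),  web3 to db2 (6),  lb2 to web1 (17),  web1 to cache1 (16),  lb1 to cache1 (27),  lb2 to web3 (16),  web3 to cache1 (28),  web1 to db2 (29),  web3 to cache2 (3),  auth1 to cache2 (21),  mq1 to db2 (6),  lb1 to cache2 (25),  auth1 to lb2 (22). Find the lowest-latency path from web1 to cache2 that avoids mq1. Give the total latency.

34

Checking several routes:
web1-db2-web3-cache2: 29 + 6 + 3 = 38
web1-db2-cache2: 29 + 5 = 34
web1-lb2-web3-cache2: 17 + 16 + 3 = 36
The minimum is 34 ms.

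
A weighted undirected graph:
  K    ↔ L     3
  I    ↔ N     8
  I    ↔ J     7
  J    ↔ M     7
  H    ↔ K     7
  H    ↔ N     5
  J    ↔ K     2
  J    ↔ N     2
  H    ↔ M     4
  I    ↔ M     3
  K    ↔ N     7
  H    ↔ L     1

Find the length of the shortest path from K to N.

Comparing a few candidate routes:
K → J → I → N: 2 + 7 + 8 = 17
K → N: 7
K → J → N: 2 + 2 = 4
K → L → H → M → J → N: 3 + 1 + 4 + 7 + 2 = 17
K → H → N: 7 + 5 = 12
K → L → H → N: 3 + 1 + 5 = 9
Shortest: 4.

4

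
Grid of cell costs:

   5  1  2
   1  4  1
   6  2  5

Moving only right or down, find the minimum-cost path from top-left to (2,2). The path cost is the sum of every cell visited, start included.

One optimal route is (0,0) (0,1) (0,2) (1,2) (2,2).
Its cost is 5 + 1 + 2 + 1 + 5 = 14.

14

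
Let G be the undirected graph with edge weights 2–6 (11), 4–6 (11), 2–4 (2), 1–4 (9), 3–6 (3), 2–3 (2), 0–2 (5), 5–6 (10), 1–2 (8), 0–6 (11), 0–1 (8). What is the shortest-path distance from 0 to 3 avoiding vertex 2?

Candidate routes:
0 - 6 - 3: 11 + 3 = 14
0 - 1 - 4 - 6 - 3: 8 + 9 + 11 + 3 = 31
Shortest: 14.

14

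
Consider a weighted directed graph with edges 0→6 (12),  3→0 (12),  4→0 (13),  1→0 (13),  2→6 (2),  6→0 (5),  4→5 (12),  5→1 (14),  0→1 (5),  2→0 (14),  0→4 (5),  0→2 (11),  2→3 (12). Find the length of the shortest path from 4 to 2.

Routes from 4 to 2:
4 - 0 - 2: 13 + 11 = 24
4 - 5 - 1 - 0 - 2: 12 + 14 + 13 + 11 = 50
The minimum is 24.

24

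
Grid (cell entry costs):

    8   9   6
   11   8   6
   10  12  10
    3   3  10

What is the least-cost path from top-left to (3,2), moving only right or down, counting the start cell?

One optimal route is [0,0]→[1,0]→[2,0]→[3,0]→[3,1]→[3,2].
Its cost is 8 + 11 + 10 + 3 + 3 + 10 = 45.
For comparison, the top-then-right route costs 49.

45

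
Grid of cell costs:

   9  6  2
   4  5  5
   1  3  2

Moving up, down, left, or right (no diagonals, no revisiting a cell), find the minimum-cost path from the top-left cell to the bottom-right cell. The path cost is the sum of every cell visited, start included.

19

Best path: [0,0] → [1,0] → [2,0] → [2,1] → [2,2]
Cost: 9 + 4 + 1 + 3 + 2 = 19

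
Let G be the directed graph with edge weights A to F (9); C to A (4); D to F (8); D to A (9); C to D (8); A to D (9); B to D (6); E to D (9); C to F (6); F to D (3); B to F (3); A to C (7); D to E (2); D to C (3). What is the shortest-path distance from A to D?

Candidate routes:
A-C-F-D: 7 + 6 + 3 = 16
A-C-D: 7 + 8 = 15
A-D: 9
A-F-D: 9 + 3 = 12
Best route has total 9.

9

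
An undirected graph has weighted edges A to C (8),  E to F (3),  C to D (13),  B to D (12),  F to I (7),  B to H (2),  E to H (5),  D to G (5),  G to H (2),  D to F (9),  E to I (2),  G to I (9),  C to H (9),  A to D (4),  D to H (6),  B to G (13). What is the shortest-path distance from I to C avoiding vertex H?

Comparing a few candidate routes:
I-E-F-D-C: 2 + 3 + 9 + 13 = 27
I-G-D-A-C: 9 + 5 + 4 + 8 = 26
I-E-F-D-A-C: 2 + 3 + 9 + 4 + 8 = 26
I-G-D-C: 9 + 5 + 13 = 27
I-F-D-A-C: 7 + 9 + 4 + 8 = 28
The minimum is 26.

26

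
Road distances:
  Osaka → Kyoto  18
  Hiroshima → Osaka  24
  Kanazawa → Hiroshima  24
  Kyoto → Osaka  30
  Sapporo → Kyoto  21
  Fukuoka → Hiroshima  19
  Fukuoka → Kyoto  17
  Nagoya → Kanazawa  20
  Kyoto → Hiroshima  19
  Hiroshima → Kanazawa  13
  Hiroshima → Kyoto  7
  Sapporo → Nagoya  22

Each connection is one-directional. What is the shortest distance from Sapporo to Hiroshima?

Candidate routes:
Sapporo -> Nagoya -> Kanazawa -> Hiroshima: 22 + 20 + 24 = 66
Sapporo -> Kyoto -> Hiroshima: 21 + 19 = 40
The minimum is 40.

40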